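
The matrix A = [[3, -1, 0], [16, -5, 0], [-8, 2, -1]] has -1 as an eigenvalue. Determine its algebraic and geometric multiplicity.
algebraic multiplicity 3, geometric multiplicity 2

The characteristic polynomial is (x + 1)^3, so the factor x + 1 appears with exponent 3: the algebraic multiplicity is 3.

rank(A + I) = 1, so the eigenspace has dimension 3 - 1 = 2: the geometric multiplicity is 2.

Since 2 < 3, A is not diagonalizable.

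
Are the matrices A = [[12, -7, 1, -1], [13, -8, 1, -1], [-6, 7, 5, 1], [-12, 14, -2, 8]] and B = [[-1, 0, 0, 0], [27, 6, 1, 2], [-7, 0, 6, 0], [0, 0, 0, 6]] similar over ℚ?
Yes.

Two matrices over a field are similar if and only if they have the same invariant factors.

Both A and B have characteristic polynomial (x - 6)^3(x + 1) and minimal polynomial (x - 6)^2(x + 1). Computing further, both have invariant factors x - 6, (x - 6)^2(x + 1). Hence A and B are similar.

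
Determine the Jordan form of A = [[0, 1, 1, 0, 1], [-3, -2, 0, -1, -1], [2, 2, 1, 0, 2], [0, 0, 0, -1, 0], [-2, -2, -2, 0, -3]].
J = [[-1, 1, 0, 0, 0], [0, -1, 1, 0, 0], [0, 0, -1, 0, 0], [0, 0, 0, -1, 0], [0, 0, 0, 0, -1]]

The characteristic polynomial is det(xI - A) = (x + 1)^5, so the eigenvalues are -1 (algebraic multiplicity 5).

For λ = -1: rank(A + I) = 2, rank((A + I)^2) = 1, rank((A + I)^3) = 0. The eigenspace has dimension 5 - 2 = 3, so there are 3 Jordan blocks; the rank sequence gives block sizes [3, 1, 1].

Assembling the blocks gives the Jordan form J above.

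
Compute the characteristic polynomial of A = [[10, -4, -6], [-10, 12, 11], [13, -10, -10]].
xI - A = [[x - 10, 4, 6], [10, x - 12, -11], [-13, 10, x + 10]].

Expanding det(xI - A) along the first row:
det(xI - A) = + (x - 10)·det([[x - 12, -11], [10, x + 10]]) - (4)·det([[10, -11], [-13, x + 10]]) + (6)·det([[10, x - 12], [-13, 10]]).

Evaluating gives χ_A(x) = x^3 - 12x^2 + 48x - 64 = (x - 4)^3.

χ_A(x) = (x - 4)^3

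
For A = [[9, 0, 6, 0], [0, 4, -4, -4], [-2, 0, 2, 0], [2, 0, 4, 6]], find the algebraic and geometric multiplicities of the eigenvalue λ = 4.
algebraic multiplicity 1, geometric multiplicity 1

The characteristic polynomial is (x - 6)^2(x - 5)(x - 4), so the factor x - 4 appears with exponent 1: the algebraic multiplicity is 1.

rank(A - 4I) = 3, so the eigenspace has dimension 4 - 3 = 1: the geometric multiplicity is 1.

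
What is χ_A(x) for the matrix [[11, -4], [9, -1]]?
xI - A = [[x - 11, 4], [-9, x + 1]].

Expanding det(xI - A) along the first row:
det(xI - A) = + (x - 11)·det([[x + 1]]) - (4)·det([[-9]]).

Evaluating gives χ_A(x) = x^2 - 10x + 25 = (x - 5)^2.

χ_A(x) = (x - 5)^2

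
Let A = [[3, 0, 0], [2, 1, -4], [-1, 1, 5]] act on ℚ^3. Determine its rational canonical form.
The invariant factors of A (the non-unit diagonal entries of the Smith normal form of xI - A over ℚ[x]) are x - 3, (x - 3)^2, each dividing the next. The characteristic polynomial is their product, (x - 3)^3.

The rational canonical form is the block-diagonal matrix of companion matrices C(f_i):
R = [[3, 0, 0], [0, 0, -9], [0, 1, 6]].

R = [[3, 0, 0], [0, 0, -9], [0, 1, 6]]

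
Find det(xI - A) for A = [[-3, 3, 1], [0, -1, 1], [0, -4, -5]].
xI - A = [[x + 3, -3, -1], [0, x + 1, -1], [0, 4, x + 5]].

Expanding det(xI - A) along the first row:
det(xI - A) = + (x + 3)·det([[x + 1, -1], [4, x + 5]]) - (-3)·det([[0, -1], [0, x + 5]]) + (-1)·det([[0, x + 1], [0, 4]]).

Evaluating gives χ_A(x) = x^3 + 9x^2 + 27x + 27 = (x + 3)^3.

χ_A(x) = (x + 3)^3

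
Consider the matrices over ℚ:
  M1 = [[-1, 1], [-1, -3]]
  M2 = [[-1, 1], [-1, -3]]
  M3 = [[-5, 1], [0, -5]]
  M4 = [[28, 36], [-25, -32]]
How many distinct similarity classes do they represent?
2 classes: {M1, M2, M4}, {M3}

Characteristic polynomials: χ_{M1} = (x + 2)^2, χ_{M2} = (x + 2)^2, χ_{M3} = (x + 5)^2, χ_{M4} = (x + 2)^2.

{M1, M2, M4}: invariant factors (x + 2)^2.

{M3}: invariant factors (x + 5)^2.

Matrices are similar if and only if their invariant-factor lists agree; the partition into similarity classes is {M1, M2, M4}, {M3}.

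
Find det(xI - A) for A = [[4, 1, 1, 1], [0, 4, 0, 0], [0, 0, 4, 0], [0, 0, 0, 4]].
χ_A(x) = (x - 4)^4

xI - A = [[x - 4, -1, -1, -1], [0, x - 4, 0, 0], [0, 0, x - 4, 0], [0, 0, 0, x - 4]].

Expanding det(xI - A) along the first row:
det(xI - A) = + (x - 4)·det([[x - 4, 0, 0], [0, x - 4, 0], [0, 0, x - 4]]) - (-1)·det([[0, 0, 0], [0, x - 4, 0], [0, 0, x - 4]]) + (-1)·det([[0, x - 4, 0], [0, 0, 0], [0, 0, x - 4]]) - (-1)·det([[0, x - 4, 0], [0, 0, x - 4], [0, 0, 0]]).

Evaluating gives χ_A(x) = x^4 - 16x^3 + 96x^2 - 256x + 256 = (x - 4)^4.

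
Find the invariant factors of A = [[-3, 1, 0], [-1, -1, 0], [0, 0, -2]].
The Jordan structure of A has elementary divisors (x + 2)^2, (x + 2). Arranging the block sizes at each eigenvalue in decreasing order and taking row products gives the invariant factors.

Invariant factors (smallest first, each dividing the next): x + 2, (x + 2)^2.

Check: the last factor (x + 2)^2 is the minimal polynomial, and the product (x + 2)^3 is the characteristic polynomial.

x + 2, (x + 2)^2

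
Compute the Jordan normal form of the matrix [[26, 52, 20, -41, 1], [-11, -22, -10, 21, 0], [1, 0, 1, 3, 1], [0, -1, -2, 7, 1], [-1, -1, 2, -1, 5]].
The characteristic polynomial is det(xI - A) = (x - 5)^3(x - 1)^2, so the eigenvalues are 1 (algebraic multiplicity 2), 5 (algebraic multiplicity 3).

For λ = 1: rank(A - I) = 4, rank((A - I)^2) = 3. The eigenspace has dimension 5 - 4 = 1, so there is 1 Jordan block; the rank sequence gives block sizes [2].

For λ = 5: rank(A - 5I) = 3, rank((A - 5I)^2) = 2. The eigenspace has dimension 5 - 3 = 2, so there are 2 Jordan blocks; the rank sequence gives block sizes [2, 1].

Assembling the blocks gives the Jordan form J above.

J = [[1, 1, 0, 0, 0], [0, 1, 0, 0, 0], [0, 0, 5, 1, 0], [0, 0, 0, 5, 0], [0, 0, 0, 0, 5]]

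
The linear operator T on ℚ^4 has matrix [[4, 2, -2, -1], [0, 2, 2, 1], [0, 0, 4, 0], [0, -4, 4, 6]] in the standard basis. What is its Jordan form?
J = [[4, 1, 0, 0], [0, 4, 0, 0], [0, 0, 4, 0], [0, 0, 0, 4]]

The characteristic polynomial is det(xI - A) = (x - 4)^4, so the eigenvalues are 4 (algebraic multiplicity 4).

For λ = 4: rank(A - 4I) = 1, rank((A - 4I)^2) = 0. The eigenspace has dimension 4 - 1 = 3, so there are 3 Jordan blocks; the rank sequence gives block sizes [2, 1, 1].

Assembling the blocks gives the Jordan form J above.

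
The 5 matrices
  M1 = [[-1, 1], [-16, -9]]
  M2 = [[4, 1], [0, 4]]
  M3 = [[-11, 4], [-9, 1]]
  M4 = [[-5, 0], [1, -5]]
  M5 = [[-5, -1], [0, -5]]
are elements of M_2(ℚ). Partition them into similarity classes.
2 classes: {M1, M3, M4, M5}, {M2}

Characteristic polynomials: χ_{M1} = (x + 5)^2, χ_{M2} = (x - 4)^2, χ_{M3} = (x + 5)^2, χ_{M4} = (x + 5)^2, χ_{M5} = (x + 5)^2.

{M1, M3, M4, M5}: invariant factors (x + 5)^2.

{M2}: invariant factors (x - 4)^2.

Matrices are similar if and only if their invariant-factor lists agree; the partition into similarity classes is {M1, M3, M4, M5}, {M2}.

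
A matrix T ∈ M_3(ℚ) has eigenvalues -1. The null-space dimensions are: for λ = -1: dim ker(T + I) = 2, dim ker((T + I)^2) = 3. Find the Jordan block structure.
λ = -1: successive nullity increments [2, 1] count blocks of size ≥ k; block sizes are [2, 1].

Jordan blocks: (-1, 2), (-1, 1)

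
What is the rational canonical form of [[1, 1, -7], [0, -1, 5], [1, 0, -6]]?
R = [[0, 0, 4], [1, 0, -6], [0, 1, -6]]

The invariant factors of A (the non-unit diagonal entries of the Smith normal form of xI - A over ℚ[x]) are (x + 2)(x^2 + 4x - 2), each dividing the next. The characteristic polynomial is their product, (x + 2)(x^2 + 4x - 2).

The rational canonical form is the block-diagonal matrix of companion matrices C(f_i):
R = [[0, 0, 4], [1, 0, -6], [0, 1, -6]].

Note the characteristic polynomial does not split into linear factors over ℚ, so A has no Jordan form over ℚ; the rational canonical form exists over any field.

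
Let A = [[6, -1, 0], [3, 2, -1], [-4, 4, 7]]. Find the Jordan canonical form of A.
The characteristic polynomial is det(xI - A) = (x - 5)^3, so the eigenvalues are 5 (algebraic multiplicity 3).

For λ = 5: rank(A - 5I) = 2, rank((A - 5I)^2) = 1, rank((A - 5I)^3) = 0. The eigenspace has dimension 3 - 2 = 1, so there is 1 Jordan block; the rank sequence gives block sizes [3].

Assembling the blocks gives the Jordan form J above.

J = [[5, 1, 0], [0, 5, 1], [0, 0, 5]]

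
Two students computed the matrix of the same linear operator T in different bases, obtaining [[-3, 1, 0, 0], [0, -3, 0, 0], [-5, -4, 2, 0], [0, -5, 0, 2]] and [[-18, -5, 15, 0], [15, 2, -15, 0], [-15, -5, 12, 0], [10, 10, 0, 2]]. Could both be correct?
No.

Both have characteristic polynomial (x - 2)^2(x + 3)^2, but the minimal polynomial of A is (x - 2)(x + 3)^2 while the minimal polynomial of B is (x - 2)(x + 3). The minimal polynomial is a similarity invariant, so A and B are not similar.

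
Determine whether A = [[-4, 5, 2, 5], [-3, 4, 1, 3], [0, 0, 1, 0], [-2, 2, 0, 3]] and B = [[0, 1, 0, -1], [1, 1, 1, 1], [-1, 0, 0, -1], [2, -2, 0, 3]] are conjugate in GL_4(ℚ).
Yes.

Two matrices over a field are similar if and only if they have the same invariant factors.

Both A and B have characteristic polynomial (x - 1)^4 and minimal polynomial (x - 1)^3. Computing further, both have invariant factors x - 1, (x - 1)^3. Hence A and B are similar.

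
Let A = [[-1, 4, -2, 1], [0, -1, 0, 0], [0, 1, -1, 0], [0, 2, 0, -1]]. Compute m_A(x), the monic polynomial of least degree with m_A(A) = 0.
m_A(x) = (x + 1)^2

The characteristic polynomial factors as (x + 1)^4. The minimal polynomial is ∏(x - λ)^{k_λ} where k_λ is the size of the largest Jordan block at λ.

For λ = -1: rank(A + I) = 2, and the largest Jordan block has size 2 (the smallest k with rank((A + I)^k) = rank((A + I)^(k+1))).

So m_A(x) = (x + 1)^2.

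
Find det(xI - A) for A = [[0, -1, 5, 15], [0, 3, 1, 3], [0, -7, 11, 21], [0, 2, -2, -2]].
χ_A(x) = x(x - 4)^3

xI - A = [[x, 1, -5, -15], [0, x - 3, -1, -3], [0, 7, x - 11, -21], [0, -2, 2, x + 2]].

Expanding det(xI - A) along the first row:
det(xI - A) = + (x)·det([[x - 3, -1, -3], [7, x - 11, -21], [-2, 2, x + 2]]) - (1)·det([[0, -1, -3], [0, x - 11, -21], [0, 2, x + 2]]) + (-5)·det([[0, x - 3, -3], [0, 7, -21], [0, -2, x + 2]]) - (-15)·det([[0, x - 3, -1], [0, 7, x - 11], [0, -2, 2]]).

Evaluating gives χ_A(x) = x^4 - 12x^3 + 48x^2 - 64x = x(x - 4)^3.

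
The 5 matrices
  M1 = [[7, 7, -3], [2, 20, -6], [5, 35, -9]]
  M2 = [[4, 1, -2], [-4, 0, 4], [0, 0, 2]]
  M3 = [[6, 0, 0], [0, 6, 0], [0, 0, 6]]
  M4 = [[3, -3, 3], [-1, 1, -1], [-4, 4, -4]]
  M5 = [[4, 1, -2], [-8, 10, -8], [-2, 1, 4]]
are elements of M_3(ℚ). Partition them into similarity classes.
Characteristic polynomials: χ_{M1} = (x - 6)^3, χ_{M2} = (x - 2)^3, χ_{M3} = (x - 6)^3, χ_{M4} = x^3, χ_{M5} = (x - 6)^3.

{M1, M5}: invariant factors x - 6, (x - 6)^2.

{M2}: invariant factors x - 2, (x - 2)^2.

{M3}: invariant factors x - 6, x - 6, x - 6.

{M4}: invariant factors x, x^2.

Matrices are similar if and only if their invariant-factor lists agree; the partition into similarity classes is {M1, M5}, {M2}, {M3}, {M4}.

4 classes: {M1, M5}, {M2}, {M3}, {M4}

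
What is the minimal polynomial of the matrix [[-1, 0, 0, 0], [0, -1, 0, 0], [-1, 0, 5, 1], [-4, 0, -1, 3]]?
The characteristic polynomial factors as (x - 4)^2(x + 1)^2. The minimal polynomial is ∏(x - λ)^{k_λ} where k_λ is the size of the largest Jordan block at λ.

For λ = -1: rank(A + I) = 2, and the largest Jordan block has size 1 (the smallest k with rank((A + I)^k) = rank((A + I)^(k+1))).
For λ = 4: rank(A - 4I) = 3, and the largest Jordan block has size 2 (the smallest k with rank((A - 4I)^k) = rank((A - 4I)^(k+1))).

So m_A(x) = (x - 4)^2(x + 1).

m_A(x) = (x - 4)^2(x + 1)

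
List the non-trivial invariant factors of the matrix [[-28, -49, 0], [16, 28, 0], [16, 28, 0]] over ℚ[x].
x, x^2

The Jordan structure of A has elementary divisors x^2, x. Arranging the block sizes at each eigenvalue in decreasing order and taking row products gives the invariant factors.

Invariant factors (smallest first, each dividing the next): x, x^2.

Check: the last factor x^2 is the minimal polynomial, and the product x^3 is the characteristic polynomial.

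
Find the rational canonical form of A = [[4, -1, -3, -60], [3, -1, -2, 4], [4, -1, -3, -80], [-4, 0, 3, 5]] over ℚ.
The invariant factors of A (the non-unit diagonal entries of the Smith normal form of xI - A over ℚ[x]) are (x - 5)(x^3 - 4), each dividing the next. The characteristic polynomial is their product, (x - 5)(x^3 - 4).

The rational canonical form is the block-diagonal matrix of companion matrices C(f_i):
R = [[0, 0, 0, -20], [1, 0, 0, 4], [0, 1, 0, 0], [0, 0, 1, 5]].

Note the characteristic polynomial does not split into linear factors over ℚ, so A has no Jordan form over ℚ; the rational canonical form exists over any field.

R = [[0, 0, 0, -20], [1, 0, 0, 4], [0, 1, 0, 0], [0, 0, 1, 5]]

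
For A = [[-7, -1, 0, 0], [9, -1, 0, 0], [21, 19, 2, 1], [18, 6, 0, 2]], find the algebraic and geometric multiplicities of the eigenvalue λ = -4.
algebraic multiplicity 2, geometric multiplicity 1

The characteristic polynomial is (x - 2)^2(x + 4)^2, so the factor x + 4 appears with exponent 2: the algebraic multiplicity is 2.

rank(A + 4I) = 3, so the eigenspace has dimension 4 - 3 = 1: the geometric multiplicity is 1.

Since 1 < 2, A is not diagonalizable.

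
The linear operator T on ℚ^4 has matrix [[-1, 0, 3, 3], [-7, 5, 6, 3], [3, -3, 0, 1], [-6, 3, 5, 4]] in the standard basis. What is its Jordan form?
J = [[2, 1, 0, 0], [0, 2, 0, 0], [0, 0, 2, 1], [0, 0, 0, 2]]

The characteristic polynomial is det(xI - A) = (x - 2)^4, so the eigenvalues are 2 (algebraic multiplicity 4).

For λ = 2: rank(A - 2I) = 2, rank((A - 2I)^2) = 0. The eigenspace has dimension 4 - 2 = 2, so there are 2 Jordan blocks; the rank sequence gives block sizes [2, 2].

Assembling the blocks gives the Jordan form J above.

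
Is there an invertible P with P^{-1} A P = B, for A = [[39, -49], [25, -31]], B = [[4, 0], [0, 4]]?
No.

Both have characteristic polynomial (x - 4)^2, but the minimal polynomial of A is (x - 4)^2 while the minimal polynomial of B is x - 4. The minimal polynomial is a similarity invariant, so A and B are not similar.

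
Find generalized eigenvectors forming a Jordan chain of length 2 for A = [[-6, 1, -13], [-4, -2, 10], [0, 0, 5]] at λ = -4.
We seek v_1 ∈ ker((A + 4I)^2) \ ker(A + 4I), then set v_{i+1} = (A + 4I) v_i.

One such chain is v_1 = [[-1, -1, 0]]^T, v_2 = [[1, 2, 0]]^T. Check: (A + 4I) v_2 = [[0, 0, 0]]^T = 0.

v_1 = [[-1, -1, 0]]^T, v_2 = [[1, 2, 0]]^T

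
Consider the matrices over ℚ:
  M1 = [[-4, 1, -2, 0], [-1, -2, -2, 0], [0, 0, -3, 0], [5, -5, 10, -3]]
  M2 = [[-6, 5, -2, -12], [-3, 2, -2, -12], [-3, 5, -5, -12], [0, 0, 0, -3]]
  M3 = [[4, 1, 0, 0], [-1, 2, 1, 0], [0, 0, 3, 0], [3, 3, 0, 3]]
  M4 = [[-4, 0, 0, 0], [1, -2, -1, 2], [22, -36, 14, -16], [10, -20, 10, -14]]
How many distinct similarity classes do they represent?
Characteristic polynomials: χ_{M1} = (x + 3)^4, χ_{M2} = (x + 3)^4, χ_{M3} = (x - 3)^4, χ_{M4} = (x - 6)(x + 4)^3.

{M1, M2}: invariant factors x + 3, x + 3, (x + 3)^2.

{M3}: invariant factors x - 3, (x - 3)^3.

{M4}: invariant factors x + 4, (x - 6)(x + 4)^2.

Matrices are similar if and only if their invariant-factor lists agree; the partition into similarity classes is {M1, M2}, {M3}, {M4}.

3 classes: {M1, M2}, {M3}, {M4}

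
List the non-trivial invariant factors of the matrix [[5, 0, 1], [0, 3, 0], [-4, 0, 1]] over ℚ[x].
x - 3, (x - 3)^2

The Jordan structure of A has elementary divisors (x - 3)^2, (x - 3). Arranging the block sizes at each eigenvalue in decreasing order and taking row products gives the invariant factors.

Invariant factors (smallest first, each dividing the next): x - 3, (x - 3)^2.

Check: the last factor (x - 3)^2 is the minimal polynomial, and the product (x - 3)^3 is the characteristic polynomial.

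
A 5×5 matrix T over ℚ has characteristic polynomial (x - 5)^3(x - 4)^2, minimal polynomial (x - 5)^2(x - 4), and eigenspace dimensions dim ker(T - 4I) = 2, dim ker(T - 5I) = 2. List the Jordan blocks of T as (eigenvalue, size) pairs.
Jordan blocks: (4, 1), (4, 1), (5, 2), (5, 1)

λ = 4: algebraic multiplicity 2 (exponent in χ_T), largest block size 1 (exponent in m_T), 2 blocks (geometric multiplicity). These force block sizes [1, 1].
λ = 5: algebraic multiplicity 3 (exponent in χ_T), largest block size 2 (exponent in m_T), 2 blocks (geometric multiplicity). These force block sizes [2, 1].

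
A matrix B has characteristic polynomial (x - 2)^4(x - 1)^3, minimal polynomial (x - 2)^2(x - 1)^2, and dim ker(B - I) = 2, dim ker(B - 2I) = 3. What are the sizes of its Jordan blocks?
Jordan blocks: (1, 2), (1, 1), (2, 2), (2, 1), (2, 1)

λ = 1: algebraic multiplicity 3 (exponent in χ_B), largest block size 2 (exponent in m_B), 2 blocks (geometric multiplicity). These force block sizes [2, 1].
λ = 2: algebraic multiplicity 4 (exponent in χ_B), largest block size 2 (exponent in m_B), 3 blocks (geometric multiplicity). These force block sizes [2, 1, 1].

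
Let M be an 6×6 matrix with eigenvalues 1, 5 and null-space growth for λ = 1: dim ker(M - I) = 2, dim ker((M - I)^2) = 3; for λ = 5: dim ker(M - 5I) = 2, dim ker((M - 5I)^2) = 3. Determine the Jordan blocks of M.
λ = 1: successive nullity increments [2, 1] count blocks of size ≥ k; block sizes are [2, 1].
λ = 5: successive nullity increments [2, 1] count blocks of size ≥ k; block sizes are [2, 1].

Jordan blocks: (1, 2), (1, 1), (5, 2), (5, 1)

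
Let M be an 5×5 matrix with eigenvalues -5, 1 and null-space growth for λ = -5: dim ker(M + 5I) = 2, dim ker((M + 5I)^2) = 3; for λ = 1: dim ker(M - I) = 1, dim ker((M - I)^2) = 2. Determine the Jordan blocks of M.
Jordan blocks: (-5, 2), (-5, 1), (1, 2)

λ = -5: successive nullity increments [2, 1] count blocks of size ≥ k; block sizes are [2, 1].
λ = 1: successive nullity increments [1, 1] count blocks of size ≥ k; block sizes are [2].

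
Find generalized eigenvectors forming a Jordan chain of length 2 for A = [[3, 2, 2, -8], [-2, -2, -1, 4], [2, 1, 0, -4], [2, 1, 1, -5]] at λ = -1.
v_1 = [[1, 4, -1, 1]]^T, v_2 = [[2, -1, 1, 1]]^T

We seek v_1 ∈ ker((A + I)^2) \ ker(A + I), then set v_{i+1} = (A + I) v_i.

One such chain is v_1 = [[1, 4, -1, 1]]^T, v_2 = [[2, -1, 1, 1]]^T. Check: (A + I) v_2 = [[0, 0, 0, 0]]^T = 0.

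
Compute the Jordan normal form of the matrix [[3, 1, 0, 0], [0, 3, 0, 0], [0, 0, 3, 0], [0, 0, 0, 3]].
J = [[3, 1, 0, 0], [0, 3, 0, 0], [0, 0, 3, 0], [0, 0, 0, 3]]

The characteristic polynomial is det(xI - A) = (x - 3)^4, so the eigenvalues are 3 (algebraic multiplicity 4).

For λ = 3: rank(A - 3I) = 1, rank((A - 3I)^2) = 0. The eigenspace has dimension 4 - 1 = 3, so there are 3 Jordan blocks; the rank sequence gives block sizes [2, 1, 1].

Assembling the blocks gives the Jordan form J above.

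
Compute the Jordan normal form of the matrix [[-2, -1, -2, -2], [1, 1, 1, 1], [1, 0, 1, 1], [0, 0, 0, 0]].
The characteristic polynomial is det(xI - A) = x^4, so the eigenvalues are 0 (algebraic multiplicity 4).

For λ = 0: rank(A) = 2, rank(A^2) = 1, rank(A^3) = 0. The eigenspace has dimension 4 - 2 = 2, so there are 2 Jordan blocks; the rank sequence gives block sizes [3, 1].

Assembling the blocks gives the Jordan form J above.

J = [[0, 1, 0, 0], [0, 0, 1, 0], [0, 0, 0, 0], [0, 0, 0, 0]]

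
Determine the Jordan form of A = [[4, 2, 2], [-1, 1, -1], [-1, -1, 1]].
J = [[2, 1, 0], [0, 2, 0], [0, 0, 2]]

The characteristic polynomial is det(xI - A) = (x - 2)^3, so the eigenvalues are 2 (algebraic multiplicity 3).

For λ = 2: rank(A - 2I) = 1, rank((A - 2I)^2) = 0. The eigenspace has dimension 3 - 1 = 2, so there are 2 Jordan blocks; the rank sequence gives block sizes [2, 1].

Assembling the blocks gives the Jordan form J above.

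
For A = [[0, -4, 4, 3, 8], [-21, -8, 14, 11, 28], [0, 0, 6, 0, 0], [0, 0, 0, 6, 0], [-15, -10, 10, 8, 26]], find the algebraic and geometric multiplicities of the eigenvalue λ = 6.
algebraic multiplicity 5, geometric multiplicity 3

The characteristic polynomial is (x - 6)^5, so the factor x - 6 appears with exponent 5: the algebraic multiplicity is 5.

rank(A - 6I) = 2, so the eigenspace has dimension 5 - 2 = 3: the geometric multiplicity is 3.

Since 3 < 5, A is not diagonalizable.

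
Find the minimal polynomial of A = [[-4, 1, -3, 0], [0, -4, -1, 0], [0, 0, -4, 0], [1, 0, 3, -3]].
m_A(x) = (x + 3)(x + 4)^3

The characteristic polynomial factors as (x + 3)(x + 4)^3. The minimal polynomial is ∏(x - λ)^{k_λ} where k_λ is the size of the largest Jordan block at λ.

For λ = -4: rank(A + 4I) = 3, and the largest Jordan block has size 3 (the smallest k with rank((A + 4I)^k) = rank((A + 4I)^(k+1))).
For λ = -3: rank(A + 3I) = 3, and the largest Jordan block has size 1 (the smallest k with rank((A + 3I)^k) = rank((A + 3I)^(k+1))).

So m_A(x) = (x + 3)(x + 4)^3.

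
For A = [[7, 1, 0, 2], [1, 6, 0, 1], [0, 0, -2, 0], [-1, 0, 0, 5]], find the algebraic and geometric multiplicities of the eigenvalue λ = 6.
algebraic multiplicity 3, geometric multiplicity 1

The characteristic polynomial is (x - 6)^3(x + 2), so the factor x - 6 appears with exponent 3: the algebraic multiplicity is 3.

rank(A - 6I) = 3, so the eigenspace has dimension 4 - 3 = 1: the geometric multiplicity is 1.

Since 1 < 3, A is not diagonalizable.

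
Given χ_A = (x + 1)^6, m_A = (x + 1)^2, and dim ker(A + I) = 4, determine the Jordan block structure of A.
Jordan blocks: (-1, 2), (-1, 2), (-1, 1), (-1, 1)

λ = -1: algebraic multiplicity 6 (exponent in χ_A), largest block size 2 (exponent in m_A), 4 blocks (geometric multiplicity). These force block sizes [2, 2, 1, 1].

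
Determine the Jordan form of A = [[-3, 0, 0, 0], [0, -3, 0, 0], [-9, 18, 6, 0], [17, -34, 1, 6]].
J = [[-3, 0, 0, 0], [0, -3, 0, 0], [0, 0, 6, 1], [0, 0, 0, 6]]

The characteristic polynomial is det(xI - A) = (x - 6)^2(x + 3)^2, so the eigenvalues are -3 (algebraic multiplicity 2), 6 (algebraic multiplicity 2).

For λ = -3: rank(A + 3I) = 2. The eigenspace has dimension 4 - 2 = 2, so there are 2 Jordan blocks; the rank sequence gives block sizes [1, 1].

For λ = 6: rank(A - 6I) = 3, rank((A - 6I)^2) = 2. The eigenspace has dimension 4 - 3 = 1, so there is 1 Jordan block; the rank sequence gives block sizes [2].

Assembling the blocks gives the Jordan form J above.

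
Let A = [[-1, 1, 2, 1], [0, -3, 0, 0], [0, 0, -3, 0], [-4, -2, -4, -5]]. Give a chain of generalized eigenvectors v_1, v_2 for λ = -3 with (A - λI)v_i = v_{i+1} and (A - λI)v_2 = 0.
v_1 = [[1, 1, 1, -4]]^T, v_2 = [[1, 0, 0, -2]]^T

We seek v_1 ∈ ker((A + 3I)^2) \ ker(A + 3I), then set v_{i+1} = (A + 3I) v_i.

One such chain is v_1 = [[1, 1, 1, -4]]^T, v_2 = [[1, 0, 0, -2]]^T. Check: (A + 3I) v_2 = [[0, 0, 0, 0]]^T = 0.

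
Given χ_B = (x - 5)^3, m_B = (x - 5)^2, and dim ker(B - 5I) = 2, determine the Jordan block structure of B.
Jordan blocks: (5, 2), (5, 1)

λ = 5: algebraic multiplicity 3 (exponent in χ_B), largest block size 2 (exponent in m_B), 2 blocks (geometric multiplicity). These force block sizes [2, 1].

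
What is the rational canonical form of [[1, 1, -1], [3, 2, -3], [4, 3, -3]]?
The invariant factors of A (the non-unit diagonal entries of the Smith normal form of xI - A over ℚ[x]) are x^3 + 3x + 1, each dividing the next. The characteristic polynomial is their product, x^3 + 3x + 1.

The rational canonical form is the block-diagonal matrix of companion matrices C(f_i):
R = [[0, 0, -1], [1, 0, -3], [0, 1, 0]].

Note the characteristic polynomial does not split into linear factors over ℚ, so A has no Jordan form over ℚ; the rational canonical form exists over any field.

R = [[0, 0, -1], [1, 0, -3], [0, 1, 0]]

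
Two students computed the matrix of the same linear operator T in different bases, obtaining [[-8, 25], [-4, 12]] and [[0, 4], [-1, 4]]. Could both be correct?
Yes.

Two matrices over a field are similar if and only if they have the same invariant factors.

Both A and B have characteristic polynomial (x - 2)^2 and minimal polynomial (x - 2)^2. Computing further, both have invariant factors (x - 2)^2. Hence A and B are similar.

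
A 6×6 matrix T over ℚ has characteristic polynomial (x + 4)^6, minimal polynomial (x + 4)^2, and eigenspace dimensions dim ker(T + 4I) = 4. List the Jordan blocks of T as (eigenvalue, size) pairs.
λ = -4: algebraic multiplicity 6 (exponent in χ_T), largest block size 2 (exponent in m_T), 4 blocks (geometric multiplicity). These force block sizes [2, 2, 1, 1].

Jordan blocks: (-4, 2), (-4, 2), (-4, 1), (-4, 1)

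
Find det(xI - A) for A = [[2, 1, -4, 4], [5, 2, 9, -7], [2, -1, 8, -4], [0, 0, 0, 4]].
xI - A = [[x - 2, -1, 4, -4], [-5, x - 2, -9, 7], [-2, 1, x - 8, 4], [0, 0, 0, x - 4]].

Expanding det(xI - A) along the first row:
det(xI - A) = + (x - 2)·det([[x - 2, -9, 7], [1, x - 8, 4], [0, 0, x - 4]]) - (-1)·det([[-5, -9, 7], [-2, x - 8, 4], [0, 0, x - 4]]) + (4)·det([[-5, x - 2, 7], [-2, 1, 4], [0, 0, x - 4]]) - (-4)·det([[-5, x - 2, -9], [-2, 1, x - 8], [0, 0, 0]]).

Evaluating gives χ_A(x) = x^4 - 16x^3 + 96x^2 - 256x + 256 = (x - 4)^4.

χ_A(x) = (x - 4)^4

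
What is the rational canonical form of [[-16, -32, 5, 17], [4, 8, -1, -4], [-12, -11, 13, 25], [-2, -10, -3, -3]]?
The invariant factors of A (the non-unit diagonal entries of the Smith normal form of xI - A over ℚ[x]) are (x - 2)(x^3 - x + 3), each dividing the next. The characteristic polynomial is their product, (x - 2)(x^3 - x + 3).

The rational canonical form is the block-diagonal matrix of companion matrices C(f_i):
R = [[0, 0, 0, 6], [1, 0, 0, -5], [0, 1, 0, 1], [0, 0, 1, 2]].

Note the characteristic polynomial does not split into linear factors over ℚ, so A has no Jordan form over ℚ; the rational canonical form exists over any field.

R = [[0, 0, 0, 6], [1, 0, 0, -5], [0, 1, 0, 1], [0, 0, 1, 2]]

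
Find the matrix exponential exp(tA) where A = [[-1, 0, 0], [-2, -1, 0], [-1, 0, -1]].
A has Jordan form J = [[-1, 1, 0], [0, -1, 0], [0, 0, -1]] with A = PJP^{-1}, so e^{tA} = P e^{tJ} P^{-1}.

For a Jordan block J_k(λ), e^{tJ_k(λ)} = e^{λt} · (I + tN + t^2 N^2/2! + ... + t^{k-1} N^{k-1}/(k-1)!) where N is the nilpotent superdiagonal part.

Assembling the blocks and conjugating back gives the entries of e^{tA} as shown above.

e^{tA} = [[e^{-t}, 0, 0], [-2*t*e^{-t}, e^{-t}, 0], [-t*e^{-t}, 0, e^{-t}]]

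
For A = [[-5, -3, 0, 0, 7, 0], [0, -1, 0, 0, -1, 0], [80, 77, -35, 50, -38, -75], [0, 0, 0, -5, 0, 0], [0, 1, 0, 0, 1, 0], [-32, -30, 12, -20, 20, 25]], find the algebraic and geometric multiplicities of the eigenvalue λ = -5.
algebraic multiplicity 4, geometric multiplicity 3

The characteristic polynomial is x^2(x + 5)^4, so the factor x + 5 appears with exponent 4: the algebraic multiplicity is 4.

rank(A + 5I) = 3, so the eigenspace has dimension 6 - 3 = 3: the geometric multiplicity is 3.

Since 3 < 4, A is not diagonalizable.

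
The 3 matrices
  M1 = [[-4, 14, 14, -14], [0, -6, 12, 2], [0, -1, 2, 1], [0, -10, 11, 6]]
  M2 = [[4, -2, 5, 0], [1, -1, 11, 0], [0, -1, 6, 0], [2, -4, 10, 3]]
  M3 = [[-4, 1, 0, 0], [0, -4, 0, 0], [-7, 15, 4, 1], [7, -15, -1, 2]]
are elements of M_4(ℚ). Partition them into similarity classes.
Characteristic polynomials: χ_{M1} = (x - 3)^2(x + 4)^2, χ_{M2} = (x - 3)^4, χ_{M3} = (x - 3)^2(x + 4)^2.

{M1}: invariant factors x + 4, (x - 3)^2(x + 4).

{M2}: invariant factors x - 3, (x - 3)^3.

{M3}: invariant factors (x - 3)^2(x + 4)^2.

Matrices are similar if and only if their invariant-factor lists agree; the partition into similarity classes is {M1}, {M2}, {M3}.

3 classes: {M1}, {M2}, {M3}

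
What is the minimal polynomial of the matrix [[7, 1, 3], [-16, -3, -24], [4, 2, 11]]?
m_A(x) = (x - 5)^2

The characteristic polynomial factors as (x - 5)^3. The minimal polynomial is ∏(x - λ)^{k_λ} where k_λ is the size of the largest Jordan block at λ.

For λ = 5: rank(A - 5I) = 1, and the largest Jordan block has size 2 (the smallest k with rank((A - 5I)^k) = rank((A - 5I)^(k+1))).

So m_A(x) = (x - 5)^2.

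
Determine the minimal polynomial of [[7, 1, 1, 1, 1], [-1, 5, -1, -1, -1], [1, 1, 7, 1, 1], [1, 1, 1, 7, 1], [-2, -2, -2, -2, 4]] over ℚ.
The characteristic polynomial factors as (x - 6)^5. The minimal polynomial is ∏(x - λ)^{k_λ} where k_λ is the size of the largest Jordan block at λ.

For λ = 6: rank(A - 6I) = 1, and the largest Jordan block has size 2 (the smallest k with rank((A - 6I)^k) = rank((A - 6I)^(k+1))).

So m_A(x) = (x - 6)^2.

m_A(x) = (x - 6)^2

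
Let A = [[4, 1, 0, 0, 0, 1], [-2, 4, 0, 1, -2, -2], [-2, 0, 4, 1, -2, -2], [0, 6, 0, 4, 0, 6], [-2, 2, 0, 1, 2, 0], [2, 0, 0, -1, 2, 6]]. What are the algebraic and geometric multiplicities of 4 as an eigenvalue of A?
algebraic multiplicity 6, geometric multiplicity 4

The characteristic polynomial is (x - 4)^6, so the factor x - 4 appears with exponent 6: the algebraic multiplicity is 6.

rank(A - 4I) = 2, so the eigenspace has dimension 6 - 2 = 4: the geometric multiplicity is 4.

Since 4 < 6, A is not diagonalizable.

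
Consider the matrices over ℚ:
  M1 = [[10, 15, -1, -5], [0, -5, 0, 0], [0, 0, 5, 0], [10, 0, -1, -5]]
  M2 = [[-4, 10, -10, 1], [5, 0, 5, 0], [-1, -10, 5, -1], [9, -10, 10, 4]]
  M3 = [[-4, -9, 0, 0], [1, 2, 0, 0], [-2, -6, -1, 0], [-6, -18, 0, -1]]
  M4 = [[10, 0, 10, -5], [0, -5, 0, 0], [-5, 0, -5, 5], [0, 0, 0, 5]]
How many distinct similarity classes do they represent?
Characteristic polynomials: χ_{M1} = x(x - 5)^2(x + 5), χ_{M2} = x(x - 5)^2(x + 5), χ_{M3} = (x + 1)^4, χ_{M4} = x(x - 5)^2(x + 5).

{M1, M2}: invariant factors x(x - 5)^2(x + 5).

{M3}: invariant factors x + 1, x + 1, (x + 1)^2.

{M4}: invariant factors x - 5, x(x - 5)(x + 5).

Matrices are similar if and only if their invariant-factor lists agree; the partition into similarity classes is {M1, M2}, {M3}, {M4}.

3 classes: {M1, M2}, {M3}, {M4}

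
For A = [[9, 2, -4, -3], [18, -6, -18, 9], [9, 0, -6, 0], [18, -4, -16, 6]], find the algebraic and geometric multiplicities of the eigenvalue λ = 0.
algebraic multiplicity 3, geometric multiplicity 2

The characteristic polynomial is x^3(x - 3), so the factor x appears with exponent 3: the algebraic multiplicity is 3.

rank(A) = 2, so the eigenspace has dimension 4 - 2 = 2: the geometric multiplicity is 2.

Since 2 < 3, A is not diagonalizable.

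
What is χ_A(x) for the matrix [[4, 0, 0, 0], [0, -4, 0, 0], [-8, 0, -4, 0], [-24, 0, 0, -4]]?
xI - A = [[x - 4, 0, 0, 0], [0, x + 4, 0, 0], [8, 0, x + 4, 0], [24, 0, 0, x + 4]].

Expanding det(xI - A) along the first row:
det(xI - A) = + (x - 4)·det([[x + 4, 0, 0], [0, x + 4, 0], [0, 0, x + 4]]) - (0)·det([[0, 0, 0], [8, x + 4, 0], [24, 0, x + 4]]) + (0)·det([[0, x + 4, 0], [8, 0, 0], [24, 0, x + 4]]) - (0)·det([[0, x + 4, 0], [8, 0, x + 4], [24, 0, 0]]).

Evaluating gives χ_A(x) = x^4 + 8x^3 - 128x - 256 = (x - 4)(x + 4)^3.

χ_A(x) = (x - 4)(x + 4)^3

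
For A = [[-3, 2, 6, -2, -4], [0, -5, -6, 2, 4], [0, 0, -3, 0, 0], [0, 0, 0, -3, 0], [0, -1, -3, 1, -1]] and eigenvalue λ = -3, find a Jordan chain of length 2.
We seek v_1 ∈ ker((A + 3I)^2) \ ker(A + 3I), then set v_{i+1} = (A + 3I) v_i.

One such chain is v_1 = [[-3, 4, 0, 1, 1]]^T, v_2 = [[2, -2, 0, 0, -1]]^T. Check: (A + 3I) v_2 = [[0, 0, 0, 0, 0]]^T = 0.

v_1 = [[-3, 4, 0, 1, 1]]^T, v_2 = [[2, -2, 0, 0, -1]]^T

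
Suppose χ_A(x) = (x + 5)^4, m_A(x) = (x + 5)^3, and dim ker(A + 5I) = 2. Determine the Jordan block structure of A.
Jordan blocks: (-5, 3), (-5, 1)

λ = -5: algebraic multiplicity 4 (exponent in χ_A), largest block size 3 (exponent in m_A), 2 blocks (geometric multiplicity). These force block sizes [3, 1].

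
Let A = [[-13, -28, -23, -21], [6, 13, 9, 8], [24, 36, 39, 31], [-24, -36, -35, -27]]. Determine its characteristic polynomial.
xI - A = [[x + 13, 28, 23, 21], [-6, x - 13, -9, -8], [-24, -36, x - 39, -31], [24, 36, 35, x + 27]].

Expanding det(xI - A) along the first row:
det(xI - A) = + (x + 13)·det([[x - 13, -9, -8], [-36, x - 39, -31], [36, 35, x + 27]]) - (28)·det([[-6, -9, -8], [-24, x - 39, -31], [24, 35, x + 27]]) + (23)·det([[-6, x - 13, -8], [-24, -36, -31], [24, 36, x + 27]]) - (21)·det([[-6, x - 13, -9], [-24, -36, x - 39], [24, 36, 35]]).

Evaluating gives χ_A(x) = x^4 - 12x^3 + 43x^2 - 24x - 80 = (x - 5)(x - 4)^2(x + 1).

χ_A(x) = (x - 5)(x - 4)^2(x + 1)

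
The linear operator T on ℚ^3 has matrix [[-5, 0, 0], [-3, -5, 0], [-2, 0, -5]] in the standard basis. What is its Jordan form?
J = [[-5, 1, 0], [0, -5, 0], [0, 0, -5]]

The characteristic polynomial is det(xI - A) = (x + 5)^3, so the eigenvalues are -5 (algebraic multiplicity 3).

For λ = -5: rank(A + 5I) = 1, rank((A + 5I)^2) = 0. The eigenspace has dimension 3 - 1 = 2, so there are 2 Jordan blocks; the rank sequence gives block sizes [2, 1].

Assembling the blocks gives the Jordan form J above.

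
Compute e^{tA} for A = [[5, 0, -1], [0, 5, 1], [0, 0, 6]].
e^{tA} = [[e^{5*t}, 0, (1 - e^{t})*e^{5*t}], [0, e^{5*t}, (e^{t} - 1)*e^{5*t}], [0, 0, e^{6*t}]]

A has Jordan form J = [[5, 0, 0], [0, 5, 0], [0, 0, 6]] with A = PJP^{-1}, so e^{tA} = P e^{tJ} P^{-1}.

For a Jordan block J_k(λ), e^{tJ_k(λ)} = e^{λt} · (I + tN + t^2 N^2/2! + ... + t^{k-1} N^{k-1}/(k-1)!) where N is the nilpotent superdiagonal part.

Assembling the blocks and conjugating back gives the entries of e^{tA} as shown above.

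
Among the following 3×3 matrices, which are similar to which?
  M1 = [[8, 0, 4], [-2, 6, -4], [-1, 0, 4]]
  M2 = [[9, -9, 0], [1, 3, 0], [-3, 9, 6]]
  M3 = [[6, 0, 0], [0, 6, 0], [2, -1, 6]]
1 class: {M1, M2, M3}

Characteristic polynomials: χ_{M1} = (x - 6)^3, χ_{M2} = (x - 6)^3, χ_{M3} = (x - 6)^3.

{M1, M2, M3}: invariant factors x - 6, (x - 6)^2.

Matrices are similar if and only if their invariant-factor lists agree; the partition into similarity classes is {M1, M2, M3}.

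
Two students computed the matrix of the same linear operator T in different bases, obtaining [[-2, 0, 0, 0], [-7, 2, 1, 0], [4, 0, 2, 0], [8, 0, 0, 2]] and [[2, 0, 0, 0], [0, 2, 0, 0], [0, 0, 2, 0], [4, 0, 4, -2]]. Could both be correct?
No.

Both have characteristic polynomial (x - 2)^3(x + 2), but the minimal polynomial of A is (x - 2)^2(x + 2) while the minimal polynomial of B is (x - 2)(x + 2). The minimal polynomial is a similarity invariant, so A and B are not similar.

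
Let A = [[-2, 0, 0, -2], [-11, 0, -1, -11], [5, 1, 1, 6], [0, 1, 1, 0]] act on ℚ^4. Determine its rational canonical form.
R = [[0, 0, 0, -2], [1, 0, 0, -6], [0, 1, 0, -4], [0, 0, 1, -1]]

The invariant factors of A (the non-unit diagonal entries of the Smith normal form of xI - A over ℚ[x]) are (x + 1)(x^3 + 4x + 2), each dividing the next. The characteristic polynomial is their product, (x + 1)(x^3 + 4x + 2).

The rational canonical form is the block-diagonal matrix of companion matrices C(f_i):
R = [[0, 0, 0, -2], [1, 0, 0, -6], [0, 1, 0, -4], [0, 0, 1, -1]].

Note the characteristic polynomial does not split into linear factors over ℚ, so A has no Jordan form over ℚ; the rational canonical form exists over any field.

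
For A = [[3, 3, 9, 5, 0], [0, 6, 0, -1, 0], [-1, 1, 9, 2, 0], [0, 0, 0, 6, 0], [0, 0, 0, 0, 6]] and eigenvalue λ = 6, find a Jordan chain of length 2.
v_1 = [[4, -1, 2, 0, 0]]^T, v_2 = [[3, 0, 1, 0, 0]]^T

We seek v_1 ∈ ker((A - 6I)^2) \ ker(A - 6I), then set v_{i+1} = (A - 6I) v_i.

One such chain is v_1 = [[4, -1, 2, 0, 0]]^T, v_2 = [[3, 0, 1, 0, 0]]^T. Check: (A - 6I) v_2 = [[0, 0, 0, 0, 0]]^T = 0.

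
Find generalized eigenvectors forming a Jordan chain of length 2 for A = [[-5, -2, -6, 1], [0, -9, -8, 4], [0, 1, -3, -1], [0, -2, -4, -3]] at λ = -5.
v_1 = [[-1, -1, 0, -1]]^T, v_2 = [[1, 0, 0, 0]]^T

We seek v_1 ∈ ker((A + 5I)^2) \ ker(A + 5I), then set v_{i+1} = (A + 5I) v_i.

One such chain is v_1 = [[-1, -1, 0, -1]]^T, v_2 = [[1, 0, 0, 0]]^T. Check: (A + 5I) v_2 = [[0, 0, 0, 0]]^T = 0.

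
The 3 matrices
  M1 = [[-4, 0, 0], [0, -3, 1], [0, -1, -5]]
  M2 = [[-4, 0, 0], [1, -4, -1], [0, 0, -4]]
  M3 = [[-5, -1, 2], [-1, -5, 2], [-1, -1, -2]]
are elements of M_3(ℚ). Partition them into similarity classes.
1 class: {M1, M2, M3}

Characteristic polynomials: χ_{M1} = (x + 4)^3, χ_{M2} = (x + 4)^3, χ_{M3} = (x + 4)^3.

{M1, M2, M3}: invariant factors x + 4, (x + 4)^2.

Matrices are similar if and only if their invariant-factor lists agree; the partition into similarity classes is {M1, M2, M3}.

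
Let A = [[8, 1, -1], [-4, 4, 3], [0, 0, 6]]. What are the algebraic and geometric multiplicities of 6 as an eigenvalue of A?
The characteristic polynomial is (x - 6)^3, so the factor x - 6 appears with exponent 3: the algebraic multiplicity is 3.

rank(A - 6I) = 2, so the eigenspace has dimension 3 - 2 = 1: the geometric multiplicity is 1.

Since 1 < 3, A is not diagonalizable.

algebraic multiplicity 3, geometric multiplicity 1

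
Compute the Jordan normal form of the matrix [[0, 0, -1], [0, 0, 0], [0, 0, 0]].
The characteristic polynomial is det(xI - A) = x^3, so the eigenvalues are 0 (algebraic multiplicity 3).

For λ = 0: rank(A) = 1, rank(A^2) = 0. The eigenspace has dimension 3 - 1 = 2, so there are 2 Jordan blocks; the rank sequence gives block sizes [2, 1].

Assembling the blocks gives the Jordan form J above.

J = [[0, 1, 0], [0, 0, 0], [0, 0, 0]]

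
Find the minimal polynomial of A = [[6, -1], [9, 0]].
The characteristic polynomial factors as (x - 3)^2. The minimal polynomial is ∏(x - λ)^{k_λ} where k_λ is the size of the largest Jordan block at λ.

For λ = 3: rank(A - 3I) = 1, and the largest Jordan block has size 2 (the smallest k with rank((A - 3I)^k) = rank((A - 3I)^(k+1))).

So m_A(x) = (x - 3)^2.

m_A(x) = (x - 3)^2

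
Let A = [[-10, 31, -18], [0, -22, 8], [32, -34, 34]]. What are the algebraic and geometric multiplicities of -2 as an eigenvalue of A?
algebraic multiplicity 2, geometric multiplicity 1

The characteristic polynomial is (x - 6)(x + 2)^2, so the factor x + 2 appears with exponent 2: the algebraic multiplicity is 2.

rank(A + 2I) = 2, so the eigenspace has dimension 3 - 2 = 1: the geometric multiplicity is 1.

Since 1 < 2, A is not diagonalizable.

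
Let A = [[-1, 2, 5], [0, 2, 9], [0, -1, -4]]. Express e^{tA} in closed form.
A has Jordan form J = [[-1, 1, 0], [0, -1, 1], [0, 0, -1]] with A = PJP^{-1}, so e^{tA} = P e^{tJ} P^{-1}.

For a Jordan block J_k(λ), e^{tJ_k(λ)} = e^{λt} · (I + tN + t^2 N^2/2! + ... + t^{k-1} N^{k-1}/(k-1)!) where N is the nilpotent superdiagonal part.

Assembling the blocks and conjugating back gives the entries of e^{tA} as shown above.

e^{tA} = [[e^{-t}, t*(t + 4)*e^{-t}/2, t*(3*t + 10)*e^{-t}/2], [0, (3*t + 1)*e^{-t}, 9*t*e^{-t}], [0, -t*e^{-t}, (1 - 3*t)*e^{-t}]]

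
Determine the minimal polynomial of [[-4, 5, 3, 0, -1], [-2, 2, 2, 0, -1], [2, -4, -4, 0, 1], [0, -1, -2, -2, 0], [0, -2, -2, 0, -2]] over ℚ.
The characteristic polynomial factors as (x + 2)^5. The minimal polynomial is ∏(x - λ)^{k_λ} where k_λ is the size of the largest Jordan block at λ.

For λ = -2: rank(A + 2I) = 3, and the largest Jordan block has size 3 (the smallest k with rank((A + 2I)^k) = rank((A + 2I)^(k+1))).

So m_A(x) = (x + 2)^3.

m_A(x) = (x + 2)^3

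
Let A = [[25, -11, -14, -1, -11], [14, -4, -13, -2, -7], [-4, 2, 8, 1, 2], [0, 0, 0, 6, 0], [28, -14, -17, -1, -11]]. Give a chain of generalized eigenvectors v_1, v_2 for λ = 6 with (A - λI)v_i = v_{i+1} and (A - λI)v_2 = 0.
We seek v_1 ∈ ker((A - 6I)^2) \ ker(A - 6I), then set v_{i+1} = (A - 6I) v_i.

One such chain is v_1 = [[1, 2, -1, 1, 1]]^T, v_2 = [[-1, -2, 1, 0, -1]]^T. Check: (A - 6I) v_2 = [[0, 0, 0, 0, 0]]^T = 0.

v_1 = [[1, 2, -1, 1, 1]]^T, v_2 = [[-1, -2, 1, 0, -1]]^T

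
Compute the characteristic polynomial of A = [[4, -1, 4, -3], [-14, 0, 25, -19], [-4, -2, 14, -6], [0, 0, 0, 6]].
χ_A(x) = (x - 6)^4

xI - A = [[x - 4, 1, -4, 3], [14, x, -25, 19], [4, 2, x - 14, 6], [0, 0, 0, x - 6]].

Expanding det(xI - A) along the first row:
det(xI - A) = + (x - 4)·det([[x, -25, 19], [2, x - 14, 6], [0, 0, x - 6]]) - (1)·det([[14, -25, 19], [4, x - 14, 6], [0, 0, x - 6]]) + (-4)·det([[14, x, 19], [4, 2, 6], [0, 0, x - 6]]) - (3)·det([[14, x, -25], [4, 2, x - 14], [0, 0, 0]]).

Evaluating gives χ_A(x) = x^4 - 24x^3 + 216x^2 - 864x + 1296 = (x - 6)^4.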